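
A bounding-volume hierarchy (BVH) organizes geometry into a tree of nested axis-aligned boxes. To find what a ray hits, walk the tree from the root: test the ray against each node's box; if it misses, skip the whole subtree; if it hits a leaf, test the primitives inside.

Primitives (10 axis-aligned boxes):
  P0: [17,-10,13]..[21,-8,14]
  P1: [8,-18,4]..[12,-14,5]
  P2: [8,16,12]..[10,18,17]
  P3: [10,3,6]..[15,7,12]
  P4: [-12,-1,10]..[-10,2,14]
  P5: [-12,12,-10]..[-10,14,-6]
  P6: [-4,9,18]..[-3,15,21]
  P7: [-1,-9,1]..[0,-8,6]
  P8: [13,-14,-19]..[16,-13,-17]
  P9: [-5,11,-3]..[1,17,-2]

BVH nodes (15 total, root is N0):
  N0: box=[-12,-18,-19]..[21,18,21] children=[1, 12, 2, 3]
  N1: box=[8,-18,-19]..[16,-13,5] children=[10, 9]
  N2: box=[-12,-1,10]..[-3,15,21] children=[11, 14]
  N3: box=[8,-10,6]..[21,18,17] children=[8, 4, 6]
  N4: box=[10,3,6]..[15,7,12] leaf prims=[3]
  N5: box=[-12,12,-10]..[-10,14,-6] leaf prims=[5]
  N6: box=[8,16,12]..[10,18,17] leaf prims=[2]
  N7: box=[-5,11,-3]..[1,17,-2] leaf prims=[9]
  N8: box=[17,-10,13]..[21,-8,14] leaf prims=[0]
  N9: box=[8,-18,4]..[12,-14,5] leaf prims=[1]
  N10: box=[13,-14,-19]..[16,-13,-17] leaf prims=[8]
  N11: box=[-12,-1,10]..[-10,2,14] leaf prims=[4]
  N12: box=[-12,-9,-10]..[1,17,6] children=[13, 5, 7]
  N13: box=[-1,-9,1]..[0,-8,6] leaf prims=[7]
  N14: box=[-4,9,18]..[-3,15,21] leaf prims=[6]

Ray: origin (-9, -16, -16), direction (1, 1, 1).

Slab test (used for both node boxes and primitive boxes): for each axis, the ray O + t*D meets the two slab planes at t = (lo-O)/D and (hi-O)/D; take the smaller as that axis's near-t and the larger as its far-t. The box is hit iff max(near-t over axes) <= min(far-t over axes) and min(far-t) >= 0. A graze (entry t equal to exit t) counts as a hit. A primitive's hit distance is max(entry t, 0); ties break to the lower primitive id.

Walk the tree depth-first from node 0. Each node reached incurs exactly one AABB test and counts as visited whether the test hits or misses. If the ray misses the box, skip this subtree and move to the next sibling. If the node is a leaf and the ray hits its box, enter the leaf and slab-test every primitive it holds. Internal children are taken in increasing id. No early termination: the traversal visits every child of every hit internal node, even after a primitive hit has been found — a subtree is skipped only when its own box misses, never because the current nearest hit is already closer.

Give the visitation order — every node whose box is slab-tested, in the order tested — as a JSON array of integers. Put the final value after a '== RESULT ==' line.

Walk:
N0 x:[-3,30] y:[-2,34] z:[-3,37] -> hit [-2,30], descend [1, 2, 3, 12]
  N1 x:[17,25] y:[-2,3] z:[-3,21] -> miss, prune
  N2 x:[-3,6] y:[15,31] z:[26,37] -> miss, prune
  N3 x:[17,30] y:[6,34] z:[22,33] -> hit [22,30], descend [4, 6, 8]
    N4 x:[19,24] y:[19,23] z:[22,28] -> hit [22,23] leaf, test {P3@t=22}
    N6 x:[17,19] y:[32,34] z:[28,33] -> miss, prune
    N8 x:[26,30] y:[6,8] z:[29,30] -> miss, prune
  N12 x:[-3,10] y:[7,33] z:[6,22] -> hit [7,10], descend [5, 7, 13]
    N5 x:[-3,-1] y:[28,30] z:[6,10] -> miss, prune
    N7 x:[4,10] y:[27,33] z:[13,14] -> miss, prune
    N13 x:[8,9] y:[7,8] z:[17,22] -> miss, prune

order=[0, 1, 2, 3, 4, 6, 8, 12, 5, 7, 13]  |boxes|=11  |leaves|=1  hit=P3

== RESULT ==
[0, 1, 2, 3, 4, 6, 8, 12, 5, 7, 13]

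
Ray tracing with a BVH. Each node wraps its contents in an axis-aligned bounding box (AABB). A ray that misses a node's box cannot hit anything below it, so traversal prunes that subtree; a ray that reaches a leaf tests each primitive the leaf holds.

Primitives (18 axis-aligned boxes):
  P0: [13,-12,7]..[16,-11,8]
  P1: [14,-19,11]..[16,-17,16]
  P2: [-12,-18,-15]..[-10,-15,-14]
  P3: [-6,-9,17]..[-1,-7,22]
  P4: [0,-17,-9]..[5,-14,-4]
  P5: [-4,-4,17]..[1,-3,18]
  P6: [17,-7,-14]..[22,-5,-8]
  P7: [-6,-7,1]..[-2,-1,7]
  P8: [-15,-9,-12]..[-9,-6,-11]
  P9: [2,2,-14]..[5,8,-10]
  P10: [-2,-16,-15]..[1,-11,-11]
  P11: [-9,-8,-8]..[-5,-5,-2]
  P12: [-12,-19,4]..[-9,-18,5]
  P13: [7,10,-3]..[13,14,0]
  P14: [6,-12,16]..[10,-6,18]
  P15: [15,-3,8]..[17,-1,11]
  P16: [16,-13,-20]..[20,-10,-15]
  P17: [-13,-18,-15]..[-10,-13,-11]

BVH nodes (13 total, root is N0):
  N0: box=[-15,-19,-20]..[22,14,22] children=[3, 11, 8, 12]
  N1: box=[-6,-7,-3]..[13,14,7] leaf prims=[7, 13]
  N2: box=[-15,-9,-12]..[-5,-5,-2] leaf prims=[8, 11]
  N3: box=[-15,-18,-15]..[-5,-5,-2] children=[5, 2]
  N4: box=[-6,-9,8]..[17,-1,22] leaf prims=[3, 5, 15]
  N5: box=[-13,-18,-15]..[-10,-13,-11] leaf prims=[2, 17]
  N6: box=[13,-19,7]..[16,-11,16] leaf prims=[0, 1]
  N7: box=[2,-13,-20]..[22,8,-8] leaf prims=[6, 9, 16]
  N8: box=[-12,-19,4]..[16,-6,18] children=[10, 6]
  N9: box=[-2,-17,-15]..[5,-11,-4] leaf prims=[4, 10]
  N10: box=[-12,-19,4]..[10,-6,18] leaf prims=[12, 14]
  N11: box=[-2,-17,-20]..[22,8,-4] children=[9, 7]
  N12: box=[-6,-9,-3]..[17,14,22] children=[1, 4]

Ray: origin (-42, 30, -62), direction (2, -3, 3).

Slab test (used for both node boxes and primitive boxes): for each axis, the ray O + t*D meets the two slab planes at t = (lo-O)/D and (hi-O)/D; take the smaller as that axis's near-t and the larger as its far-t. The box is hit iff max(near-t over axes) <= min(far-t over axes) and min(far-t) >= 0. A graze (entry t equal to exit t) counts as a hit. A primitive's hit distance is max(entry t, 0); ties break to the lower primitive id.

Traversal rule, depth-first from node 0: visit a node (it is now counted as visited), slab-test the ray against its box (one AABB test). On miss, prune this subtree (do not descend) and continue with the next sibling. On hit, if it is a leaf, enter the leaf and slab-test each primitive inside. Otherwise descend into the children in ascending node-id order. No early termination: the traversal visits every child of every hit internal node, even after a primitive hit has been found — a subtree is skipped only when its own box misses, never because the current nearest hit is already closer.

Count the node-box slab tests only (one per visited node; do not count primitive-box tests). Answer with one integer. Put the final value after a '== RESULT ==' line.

Trace the traversal:
N0 x:[27/2,32] y:[16/3,49/3] z:[14,28] -> hit [14,49/3], descend [3, 8, 11, 12]
  N3 x:[27/2,37/2] y:[35/3,16] z:[47/3,20] -> hit [47/3,16], descend [2, 5]
    N2 x:[27/2,37/2] y:[35/3,13] z:[50/3,20] -> miss, prune
    N5 x:[29/2,16] y:[43/3,16] z:[47/3,17] -> hit [47/3,16] leaf, test {P2@t=47/3, P17@t=47/3}
  N8 x:[15,29] y:[12,49/3] z:[22,80/3] -> miss, prune
  N11 x:[20,32] y:[22/3,47/3] z:[14,58/3] -> miss, prune
  N12 x:[18,59/2] y:[16/3,13] z:[59/3,28] -> miss, prune

order=[0, 3, 2, 5, 8, 11, 12]  |boxes|=7  |leaves|=1  hit=P2

== RESULT ==
7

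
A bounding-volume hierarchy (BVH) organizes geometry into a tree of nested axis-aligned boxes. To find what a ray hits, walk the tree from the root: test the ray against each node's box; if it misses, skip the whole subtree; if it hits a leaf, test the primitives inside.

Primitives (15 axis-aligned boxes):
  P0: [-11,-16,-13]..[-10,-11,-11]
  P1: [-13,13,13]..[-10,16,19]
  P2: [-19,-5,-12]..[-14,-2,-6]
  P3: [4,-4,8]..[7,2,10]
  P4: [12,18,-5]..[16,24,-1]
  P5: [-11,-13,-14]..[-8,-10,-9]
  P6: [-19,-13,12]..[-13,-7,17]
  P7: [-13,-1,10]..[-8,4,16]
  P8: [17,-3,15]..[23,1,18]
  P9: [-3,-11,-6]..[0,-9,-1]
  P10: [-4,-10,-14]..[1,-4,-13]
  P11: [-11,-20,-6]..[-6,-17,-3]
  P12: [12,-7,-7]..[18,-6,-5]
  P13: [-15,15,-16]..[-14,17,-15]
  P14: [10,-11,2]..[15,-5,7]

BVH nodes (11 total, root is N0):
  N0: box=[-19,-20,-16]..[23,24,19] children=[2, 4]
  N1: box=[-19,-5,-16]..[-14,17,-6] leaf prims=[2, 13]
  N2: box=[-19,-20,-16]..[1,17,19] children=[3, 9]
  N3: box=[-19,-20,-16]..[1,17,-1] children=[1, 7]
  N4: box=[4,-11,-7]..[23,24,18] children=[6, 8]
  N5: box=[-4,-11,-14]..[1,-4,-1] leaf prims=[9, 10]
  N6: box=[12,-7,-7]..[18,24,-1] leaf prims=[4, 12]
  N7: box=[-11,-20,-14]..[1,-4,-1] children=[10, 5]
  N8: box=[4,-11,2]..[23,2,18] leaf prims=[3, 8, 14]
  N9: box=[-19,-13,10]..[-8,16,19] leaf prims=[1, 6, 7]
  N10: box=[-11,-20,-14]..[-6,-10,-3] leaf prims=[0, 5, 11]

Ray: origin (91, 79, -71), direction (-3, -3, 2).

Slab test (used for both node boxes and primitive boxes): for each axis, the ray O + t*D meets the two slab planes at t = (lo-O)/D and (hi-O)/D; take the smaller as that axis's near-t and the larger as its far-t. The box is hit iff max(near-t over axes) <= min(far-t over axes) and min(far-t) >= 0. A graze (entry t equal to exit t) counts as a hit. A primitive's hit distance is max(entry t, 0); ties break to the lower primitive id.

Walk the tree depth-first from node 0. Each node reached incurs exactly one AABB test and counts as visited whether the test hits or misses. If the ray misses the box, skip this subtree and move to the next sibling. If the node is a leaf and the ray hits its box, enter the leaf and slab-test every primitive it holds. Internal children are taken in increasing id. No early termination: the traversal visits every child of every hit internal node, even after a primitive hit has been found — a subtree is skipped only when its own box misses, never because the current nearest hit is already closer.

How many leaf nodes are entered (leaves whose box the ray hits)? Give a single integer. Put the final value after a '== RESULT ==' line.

Walk:
N0 x:[68/3,110/3] y:[55/3,33] z:[55/2,45] -> hit [55/2,33], descend [2, 4]
  N2 x:[30,110/3] y:[62/3,33] z:[55/2,45] -> hit [30,33], descend [3, 9]
    N3 x:[30,110/3] y:[62/3,33] z:[55/2,35] -> hit [30,33], descend [1, 7]
      N1 x:[35,110/3] y:[62/3,28] z:[55/2,65/2] -> miss, prune
      N7 x:[30,34] y:[83/3,33] z:[57/2,35] -> hit [30,33], descend [5, 10]
        N5 x:[30,95/3] y:[83/3,30] z:[57/2,35] -> hit [30,30] leaf, test {P9(miss), P10(miss)}
        N10 x:[97/3,34] y:[89/3,33] z:[57/2,34] -> hit [97/3,33] leaf, test {P0(miss), P5(miss), P11@t=65/2}
    N9 x:[33,110/3] y:[21,92/3] z:[81/2,45] -> miss, prune
  N4 x:[68/3,29] y:[55/3,30] z:[32,89/2] -> miss, prune

9 AABB tests over nodes [0, 2, 3, 1, 7, 5, 10, 9, 4]; 2 leaves entered; closest P11.

== RESULT ==
2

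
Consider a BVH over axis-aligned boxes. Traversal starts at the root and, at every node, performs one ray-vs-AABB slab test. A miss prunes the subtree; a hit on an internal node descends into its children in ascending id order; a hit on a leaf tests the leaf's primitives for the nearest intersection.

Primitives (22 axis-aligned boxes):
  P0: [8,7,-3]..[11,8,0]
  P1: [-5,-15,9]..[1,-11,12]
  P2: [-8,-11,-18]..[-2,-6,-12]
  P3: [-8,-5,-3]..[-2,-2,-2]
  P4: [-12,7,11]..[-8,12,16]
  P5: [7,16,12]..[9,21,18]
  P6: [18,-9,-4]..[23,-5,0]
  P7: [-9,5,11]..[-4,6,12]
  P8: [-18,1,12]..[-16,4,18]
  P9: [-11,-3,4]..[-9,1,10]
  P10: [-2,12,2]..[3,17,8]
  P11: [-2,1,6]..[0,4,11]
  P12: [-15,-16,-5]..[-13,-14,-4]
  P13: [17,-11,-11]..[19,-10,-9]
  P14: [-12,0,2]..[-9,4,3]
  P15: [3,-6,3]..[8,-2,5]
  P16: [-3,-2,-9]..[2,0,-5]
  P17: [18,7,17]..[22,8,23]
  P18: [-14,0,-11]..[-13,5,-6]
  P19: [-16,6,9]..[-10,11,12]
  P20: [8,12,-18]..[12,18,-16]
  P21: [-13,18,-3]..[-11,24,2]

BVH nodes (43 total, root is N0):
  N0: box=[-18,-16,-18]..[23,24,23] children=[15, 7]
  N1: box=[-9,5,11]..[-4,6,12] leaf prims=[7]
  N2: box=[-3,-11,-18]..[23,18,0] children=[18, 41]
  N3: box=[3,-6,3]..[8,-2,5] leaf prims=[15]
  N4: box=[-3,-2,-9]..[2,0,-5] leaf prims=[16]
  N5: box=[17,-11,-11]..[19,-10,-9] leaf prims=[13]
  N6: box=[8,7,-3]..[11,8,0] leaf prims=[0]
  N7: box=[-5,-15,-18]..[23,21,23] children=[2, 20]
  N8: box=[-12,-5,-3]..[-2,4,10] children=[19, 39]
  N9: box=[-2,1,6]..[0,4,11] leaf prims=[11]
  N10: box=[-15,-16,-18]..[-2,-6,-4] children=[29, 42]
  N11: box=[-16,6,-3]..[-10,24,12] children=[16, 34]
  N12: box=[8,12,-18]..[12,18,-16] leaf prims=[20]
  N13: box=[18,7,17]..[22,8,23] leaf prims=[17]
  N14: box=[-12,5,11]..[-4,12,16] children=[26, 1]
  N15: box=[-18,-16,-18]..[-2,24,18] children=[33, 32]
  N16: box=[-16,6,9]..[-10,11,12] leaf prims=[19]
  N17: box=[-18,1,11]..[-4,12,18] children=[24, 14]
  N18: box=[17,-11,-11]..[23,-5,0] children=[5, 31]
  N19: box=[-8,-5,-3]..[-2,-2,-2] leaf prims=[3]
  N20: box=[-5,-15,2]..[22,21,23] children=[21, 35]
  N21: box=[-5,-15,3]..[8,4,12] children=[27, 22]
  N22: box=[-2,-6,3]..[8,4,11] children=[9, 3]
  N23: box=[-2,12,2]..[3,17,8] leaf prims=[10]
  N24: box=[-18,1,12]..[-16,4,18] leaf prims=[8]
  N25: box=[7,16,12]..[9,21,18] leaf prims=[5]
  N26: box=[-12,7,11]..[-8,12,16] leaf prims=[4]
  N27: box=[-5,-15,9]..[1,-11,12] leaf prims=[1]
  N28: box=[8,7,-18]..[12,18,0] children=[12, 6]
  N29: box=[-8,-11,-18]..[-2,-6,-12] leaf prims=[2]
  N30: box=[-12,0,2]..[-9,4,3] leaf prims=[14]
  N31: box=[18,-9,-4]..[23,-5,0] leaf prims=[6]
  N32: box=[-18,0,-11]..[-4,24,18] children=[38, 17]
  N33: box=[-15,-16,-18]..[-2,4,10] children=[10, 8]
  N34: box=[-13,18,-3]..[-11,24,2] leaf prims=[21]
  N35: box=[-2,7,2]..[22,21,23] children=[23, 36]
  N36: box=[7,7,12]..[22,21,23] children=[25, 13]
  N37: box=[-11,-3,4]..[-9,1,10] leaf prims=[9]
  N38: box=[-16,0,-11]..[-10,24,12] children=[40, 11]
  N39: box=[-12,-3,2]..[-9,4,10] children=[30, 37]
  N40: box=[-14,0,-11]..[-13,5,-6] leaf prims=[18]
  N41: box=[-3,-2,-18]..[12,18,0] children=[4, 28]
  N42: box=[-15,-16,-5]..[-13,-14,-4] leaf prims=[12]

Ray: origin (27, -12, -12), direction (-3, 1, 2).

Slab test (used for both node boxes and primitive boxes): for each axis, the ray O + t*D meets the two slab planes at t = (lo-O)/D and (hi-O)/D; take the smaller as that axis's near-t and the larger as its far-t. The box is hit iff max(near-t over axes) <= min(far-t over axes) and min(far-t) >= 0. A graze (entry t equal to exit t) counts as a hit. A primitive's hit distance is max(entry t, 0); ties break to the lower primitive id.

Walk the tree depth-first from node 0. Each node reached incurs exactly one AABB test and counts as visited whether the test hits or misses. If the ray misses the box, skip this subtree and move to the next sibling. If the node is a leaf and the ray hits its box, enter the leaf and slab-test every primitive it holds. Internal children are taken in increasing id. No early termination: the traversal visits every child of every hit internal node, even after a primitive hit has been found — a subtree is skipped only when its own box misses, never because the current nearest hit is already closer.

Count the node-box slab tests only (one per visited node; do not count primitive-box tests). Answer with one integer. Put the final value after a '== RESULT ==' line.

Walk:
N0 x:[4/3,15] y:[-4,36] z:[-3,35/2] -> hit [4/3,15], descend [7, 15]
  N7 x:[4/3,32/3] y:[-3,33] z:[-3,35/2] -> hit [4/3,32/3], descend [2, 20]
    N2 x:[4/3,10] y:[1,30] z:[-3,6] -> hit [4/3,6], descend [18, 41]
      N18 x:[4/3,10/3] y:[1,7] z:[1/2,6] -> hit [4/3,10/3], descend [5, 31]
        N5 x:[8/3,10/3] y:[1,2] z:[1/2,3/2] -> miss, prune
        N31 x:[4/3,3] y:[3,7] z:[4,6] -> miss, prune
      N41 x:[5,10] y:[10,30] z:[-3,6] -> miss, prune
    N20 x:[5/3,32/3] y:[-3,33] z:[7,35/2] -> hit [7,32/3], descend [21, 35]
      N21 x:[19/3,32/3] y:[-3,16] z:[15/2,12] -> hit [15/2,32/3], descend [22, 27]
        N22 x:[19/3,29/3] y:[6,16] z:[15/2,23/2] -> hit [15/2,29/3], descend [3, 9]
          N3 x:[19/3,8] y:[6,10] z:[15/2,17/2] -> hit [15/2,8] leaf, test {P15@t=15/2}
          N9 x:[9,29/3] y:[13,16] z:[9,23/2] -> miss, prune
        N27 x:[26/3,32/3] y:[-3,1] z:[21/2,12] -> miss, prune
      N35 x:[5/3,29/3] y:[19,33] z:[7,35/2] -> miss, prune
  N15 x:[29/3,15] y:[-4,36] z:[-3,15] -> hit [29/3,15], descend [32, 33]
    N32 x:[31/3,15] y:[12,36] z:[1/2,15] -> hit [12,15], descend [17, 38]
      N17 x:[31/3,15] y:[13,24] z:[23/2,15] -> hit [13,15], descend [14, 24]
        N14 x:[31/3,13] y:[17,24] z:[23/2,14] -> miss, prune
        N24 x:[43/3,15] y:[13,16] z:[12,15] -> hit [43/3,15] leaf, test {P8@t=43/3}
      N38 x:[37/3,43/3] y:[12,36] z:[1/2,12] -> miss, prune
    N33 x:[29/3,14] y:[-4,16] z:[-3,11] -> hit [29/3,11], descend [8, 10]
      N8 x:[29/3,13] y:[7,16] z:[9/2,11] -> hit [29/3,11], descend [19, 39]
        N19 x:[29/3,35/3] y:[7,10] z:[9/2,5] -> miss, prune
        N39 x:[12,13] y:[9,16] z:[7,11] -> miss, prune
      N10 x:[29/3,14] y:[-4,6] z:[-3,4] -> miss, prune

25 AABB tests over nodes [0, 7, 2, 18, 5, 31, 41, 20, 21, 22, 3, 9, 27, 35, 15, 32, 17, 14, 24, 38, 33, 8, 19, 39, 10]; 2 leaves entered; closest P15.

== RESULT ==
25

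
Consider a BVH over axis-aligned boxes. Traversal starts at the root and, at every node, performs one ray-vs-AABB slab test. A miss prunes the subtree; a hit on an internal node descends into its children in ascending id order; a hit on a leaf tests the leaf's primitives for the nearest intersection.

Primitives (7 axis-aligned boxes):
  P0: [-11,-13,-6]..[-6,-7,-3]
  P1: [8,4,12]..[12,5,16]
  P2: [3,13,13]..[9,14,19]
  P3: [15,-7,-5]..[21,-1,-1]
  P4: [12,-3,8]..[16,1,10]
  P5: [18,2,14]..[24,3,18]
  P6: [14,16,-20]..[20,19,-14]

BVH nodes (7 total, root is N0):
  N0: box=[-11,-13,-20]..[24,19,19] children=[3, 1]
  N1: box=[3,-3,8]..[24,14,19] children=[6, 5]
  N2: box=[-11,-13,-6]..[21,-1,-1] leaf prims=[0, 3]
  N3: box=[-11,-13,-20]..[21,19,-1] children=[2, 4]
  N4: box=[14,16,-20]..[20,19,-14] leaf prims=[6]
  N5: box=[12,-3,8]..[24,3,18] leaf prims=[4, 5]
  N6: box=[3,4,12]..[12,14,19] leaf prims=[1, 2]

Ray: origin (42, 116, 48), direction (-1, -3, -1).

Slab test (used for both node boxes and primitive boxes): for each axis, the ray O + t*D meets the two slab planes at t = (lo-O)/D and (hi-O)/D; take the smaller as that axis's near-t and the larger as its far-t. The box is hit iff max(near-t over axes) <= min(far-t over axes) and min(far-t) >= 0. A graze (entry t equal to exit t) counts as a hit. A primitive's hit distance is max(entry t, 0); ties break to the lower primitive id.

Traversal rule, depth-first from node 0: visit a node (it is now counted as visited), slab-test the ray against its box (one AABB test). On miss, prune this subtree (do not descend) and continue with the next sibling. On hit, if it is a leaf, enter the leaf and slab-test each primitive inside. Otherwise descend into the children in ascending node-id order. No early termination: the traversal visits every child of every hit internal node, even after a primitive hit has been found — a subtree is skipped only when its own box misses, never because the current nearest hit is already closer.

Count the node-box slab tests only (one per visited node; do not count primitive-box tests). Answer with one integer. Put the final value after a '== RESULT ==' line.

Trace the traversal:
N0 x:[18,53] y:[97/3,43] z:[29,68] -> hit [97/3,43], descend [1, 3]
  N1 x:[18,39] y:[34,119/3] z:[29,40] -> hit [34,39], descend [5, 6]
    N5 x:[18,30] y:[113/3,119/3] z:[30,40] -> miss, prune
    N6 x:[30,39] y:[34,112/3] z:[29,36] -> hit [34,36] leaf, test {P1(miss), P2@t=34}
  N3 x:[21,53] y:[97/3,43] z:[49,68] -> miss, prune

Summary -> nodes [0, 1, 5, 6, 3]; box-tests=5; leaf-entries=1; first=P2

== RESULT ==
5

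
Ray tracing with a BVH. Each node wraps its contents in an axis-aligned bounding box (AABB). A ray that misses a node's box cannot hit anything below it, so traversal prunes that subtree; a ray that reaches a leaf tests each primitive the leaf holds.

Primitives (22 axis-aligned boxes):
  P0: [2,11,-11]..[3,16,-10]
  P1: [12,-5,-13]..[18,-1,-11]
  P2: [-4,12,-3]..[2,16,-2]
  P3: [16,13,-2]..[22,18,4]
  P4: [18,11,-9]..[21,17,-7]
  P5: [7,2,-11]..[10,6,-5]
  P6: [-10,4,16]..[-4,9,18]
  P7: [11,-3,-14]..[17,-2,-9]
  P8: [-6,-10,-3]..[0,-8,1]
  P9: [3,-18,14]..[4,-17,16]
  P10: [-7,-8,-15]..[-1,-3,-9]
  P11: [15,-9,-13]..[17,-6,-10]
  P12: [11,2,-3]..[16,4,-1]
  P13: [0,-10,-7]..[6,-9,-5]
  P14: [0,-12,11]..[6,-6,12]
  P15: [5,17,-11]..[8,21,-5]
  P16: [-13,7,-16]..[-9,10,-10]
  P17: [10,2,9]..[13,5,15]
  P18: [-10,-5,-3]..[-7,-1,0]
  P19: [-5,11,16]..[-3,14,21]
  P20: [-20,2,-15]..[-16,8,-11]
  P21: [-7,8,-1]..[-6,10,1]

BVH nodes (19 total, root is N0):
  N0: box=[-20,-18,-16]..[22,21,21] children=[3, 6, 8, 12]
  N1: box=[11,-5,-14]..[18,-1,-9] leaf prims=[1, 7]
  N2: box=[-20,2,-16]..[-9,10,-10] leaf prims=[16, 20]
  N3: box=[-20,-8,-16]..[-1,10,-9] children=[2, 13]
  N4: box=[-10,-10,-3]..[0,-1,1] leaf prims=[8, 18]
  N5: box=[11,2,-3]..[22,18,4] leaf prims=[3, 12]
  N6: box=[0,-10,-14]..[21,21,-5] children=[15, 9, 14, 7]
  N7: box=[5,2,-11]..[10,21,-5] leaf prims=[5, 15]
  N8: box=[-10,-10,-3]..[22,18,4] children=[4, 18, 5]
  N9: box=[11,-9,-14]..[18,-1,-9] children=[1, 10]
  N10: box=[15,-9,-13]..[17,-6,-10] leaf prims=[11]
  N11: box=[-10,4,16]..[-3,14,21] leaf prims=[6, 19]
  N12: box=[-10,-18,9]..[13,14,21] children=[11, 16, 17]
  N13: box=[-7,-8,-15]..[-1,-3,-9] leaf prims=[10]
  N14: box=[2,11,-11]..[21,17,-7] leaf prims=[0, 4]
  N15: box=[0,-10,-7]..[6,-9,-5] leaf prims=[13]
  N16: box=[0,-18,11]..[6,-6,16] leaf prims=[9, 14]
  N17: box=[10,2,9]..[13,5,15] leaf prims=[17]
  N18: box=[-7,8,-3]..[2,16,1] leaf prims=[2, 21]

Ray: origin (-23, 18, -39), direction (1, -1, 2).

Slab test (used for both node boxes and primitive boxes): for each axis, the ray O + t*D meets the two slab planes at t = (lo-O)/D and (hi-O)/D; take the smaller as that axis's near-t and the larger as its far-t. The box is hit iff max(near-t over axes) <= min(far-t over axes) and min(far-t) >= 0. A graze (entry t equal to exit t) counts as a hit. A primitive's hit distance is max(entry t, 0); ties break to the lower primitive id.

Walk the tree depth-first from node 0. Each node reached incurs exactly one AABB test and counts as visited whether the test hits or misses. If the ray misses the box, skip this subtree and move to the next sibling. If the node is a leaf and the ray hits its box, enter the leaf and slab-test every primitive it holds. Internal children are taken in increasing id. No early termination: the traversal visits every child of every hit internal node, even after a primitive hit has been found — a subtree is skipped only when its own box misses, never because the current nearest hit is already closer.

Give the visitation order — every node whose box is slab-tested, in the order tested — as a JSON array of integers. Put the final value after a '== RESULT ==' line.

Walk:
N0 x:[3,45] y:[-3,36] z:[23/2,30] -> hit [23/2,30], descend [3, 6, 8, 12]
  N3 x:[3,22] y:[8,26] z:[23/2,15] -> hit [23/2,15], descend [2, 13]
    N2 x:[3,14] y:[8,16] z:[23/2,29/2] -> hit [23/2,14] leaf, test {P16(miss), P20(miss)}
    N13 x:[16,22] y:[21,26] z:[12,15] -> miss, prune
  N6 x:[23,44] y:[-3,28] z:[25/2,17] -> miss, prune
  N8 x:[13,45] y:[0,28] z:[18,43/2] -> hit [18,43/2], descend [4, 5, 18]
    N4 x:[13,23] y:[19,28] z:[18,20] -> hit [19,20] leaf, test {P8(miss), P18(miss)}
    N5 x:[34,45] y:[0,16] z:[18,43/2] -> miss, prune
    N18 x:[16,25] y:[2,10] z:[18,20] -> miss, prune
  N12 x:[13,36] y:[4,36] z:[24,30] -> hit [24,30], descend [11, 16, 17]
    N11 x:[13,20] y:[4,14] z:[55/2,30] -> miss, prune
    N16 x:[23,29] y:[24,36] z:[25,55/2] -> hit [25,55/2] leaf, test {P9(miss), P14@t=25}
    N17 x:[33,36] y:[13,16] z:[24,27] -> miss, prune

Summary -> nodes [0, 3, 2, 13, 6, 8, 4, 5, 18, 12, 11, 16, 17]; box-tests=13; leaf-entries=3; first=P14

== RESULT ==
[0, 3, 2, 13, 6, 8, 4, 5, 18, 12, 11, 16, 17]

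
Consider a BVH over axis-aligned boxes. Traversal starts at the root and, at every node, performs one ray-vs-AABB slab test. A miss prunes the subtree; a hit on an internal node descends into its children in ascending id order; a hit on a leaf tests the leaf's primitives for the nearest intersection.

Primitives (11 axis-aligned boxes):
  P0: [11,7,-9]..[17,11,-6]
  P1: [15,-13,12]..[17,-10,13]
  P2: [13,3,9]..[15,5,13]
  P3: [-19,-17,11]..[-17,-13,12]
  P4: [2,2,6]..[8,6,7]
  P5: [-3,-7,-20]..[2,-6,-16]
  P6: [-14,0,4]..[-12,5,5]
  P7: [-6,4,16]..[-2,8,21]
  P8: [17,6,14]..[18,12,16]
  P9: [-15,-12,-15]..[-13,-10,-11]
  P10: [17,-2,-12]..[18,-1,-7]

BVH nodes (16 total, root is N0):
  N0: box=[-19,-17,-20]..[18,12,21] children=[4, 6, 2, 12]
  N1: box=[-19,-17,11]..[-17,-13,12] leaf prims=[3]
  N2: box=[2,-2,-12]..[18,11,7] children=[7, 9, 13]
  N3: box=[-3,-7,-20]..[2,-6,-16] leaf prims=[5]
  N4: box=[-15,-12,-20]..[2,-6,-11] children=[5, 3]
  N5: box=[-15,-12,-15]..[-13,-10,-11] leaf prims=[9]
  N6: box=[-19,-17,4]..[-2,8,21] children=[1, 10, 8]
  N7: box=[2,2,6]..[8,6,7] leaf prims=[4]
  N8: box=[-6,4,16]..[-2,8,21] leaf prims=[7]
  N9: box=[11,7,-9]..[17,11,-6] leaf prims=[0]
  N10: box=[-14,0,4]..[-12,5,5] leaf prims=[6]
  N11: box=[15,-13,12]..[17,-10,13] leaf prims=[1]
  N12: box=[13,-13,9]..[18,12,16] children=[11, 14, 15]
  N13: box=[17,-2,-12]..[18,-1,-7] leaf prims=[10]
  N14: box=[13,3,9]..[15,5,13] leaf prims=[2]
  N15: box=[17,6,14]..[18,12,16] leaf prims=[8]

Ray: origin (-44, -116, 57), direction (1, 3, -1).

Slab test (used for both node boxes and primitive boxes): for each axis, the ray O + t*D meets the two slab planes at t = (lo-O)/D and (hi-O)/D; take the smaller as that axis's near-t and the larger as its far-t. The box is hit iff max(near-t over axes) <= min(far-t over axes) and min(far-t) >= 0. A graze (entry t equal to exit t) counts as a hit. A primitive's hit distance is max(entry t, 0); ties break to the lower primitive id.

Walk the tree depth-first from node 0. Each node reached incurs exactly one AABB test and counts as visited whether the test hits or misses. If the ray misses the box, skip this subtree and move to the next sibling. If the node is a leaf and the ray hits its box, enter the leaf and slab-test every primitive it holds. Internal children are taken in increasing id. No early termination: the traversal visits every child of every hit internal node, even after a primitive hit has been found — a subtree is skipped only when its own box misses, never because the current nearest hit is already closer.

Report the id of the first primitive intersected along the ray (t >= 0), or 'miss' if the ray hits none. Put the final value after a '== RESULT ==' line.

Traverse from the root:
N0 x:[25,62] y:[33,128/3] z:[36,77] -> hit [36,128/3], descend [2, 4, 6, 12]
  N2 x:[46,62] y:[38,127/3] z:[50,69] -> miss, prune
  N4 x:[29,46] y:[104/3,110/3] z:[68,77] -> miss, prune
  N6 x:[25,42] y:[33,124/3] z:[36,53] -> hit [36,124/3], descend [1, 8, 10]
    N1 x:[25,27] y:[33,103/3] z:[45,46] -> miss, prune
    N8 x:[38,42] y:[40,124/3] z:[36,41] -> hit [40,41] leaf, test {P7@t=40}
    N10 x:[30,32] y:[116/3,121/3] z:[52,53] -> miss, prune
  N12 x:[57,62] y:[103/3,128/3] z:[41,48] -> miss, prune

8 AABB tests over nodes [0, 2, 4, 6, 1, 8, 10, 12]; 1 leaf entered; closest P7.

== RESULT ==
7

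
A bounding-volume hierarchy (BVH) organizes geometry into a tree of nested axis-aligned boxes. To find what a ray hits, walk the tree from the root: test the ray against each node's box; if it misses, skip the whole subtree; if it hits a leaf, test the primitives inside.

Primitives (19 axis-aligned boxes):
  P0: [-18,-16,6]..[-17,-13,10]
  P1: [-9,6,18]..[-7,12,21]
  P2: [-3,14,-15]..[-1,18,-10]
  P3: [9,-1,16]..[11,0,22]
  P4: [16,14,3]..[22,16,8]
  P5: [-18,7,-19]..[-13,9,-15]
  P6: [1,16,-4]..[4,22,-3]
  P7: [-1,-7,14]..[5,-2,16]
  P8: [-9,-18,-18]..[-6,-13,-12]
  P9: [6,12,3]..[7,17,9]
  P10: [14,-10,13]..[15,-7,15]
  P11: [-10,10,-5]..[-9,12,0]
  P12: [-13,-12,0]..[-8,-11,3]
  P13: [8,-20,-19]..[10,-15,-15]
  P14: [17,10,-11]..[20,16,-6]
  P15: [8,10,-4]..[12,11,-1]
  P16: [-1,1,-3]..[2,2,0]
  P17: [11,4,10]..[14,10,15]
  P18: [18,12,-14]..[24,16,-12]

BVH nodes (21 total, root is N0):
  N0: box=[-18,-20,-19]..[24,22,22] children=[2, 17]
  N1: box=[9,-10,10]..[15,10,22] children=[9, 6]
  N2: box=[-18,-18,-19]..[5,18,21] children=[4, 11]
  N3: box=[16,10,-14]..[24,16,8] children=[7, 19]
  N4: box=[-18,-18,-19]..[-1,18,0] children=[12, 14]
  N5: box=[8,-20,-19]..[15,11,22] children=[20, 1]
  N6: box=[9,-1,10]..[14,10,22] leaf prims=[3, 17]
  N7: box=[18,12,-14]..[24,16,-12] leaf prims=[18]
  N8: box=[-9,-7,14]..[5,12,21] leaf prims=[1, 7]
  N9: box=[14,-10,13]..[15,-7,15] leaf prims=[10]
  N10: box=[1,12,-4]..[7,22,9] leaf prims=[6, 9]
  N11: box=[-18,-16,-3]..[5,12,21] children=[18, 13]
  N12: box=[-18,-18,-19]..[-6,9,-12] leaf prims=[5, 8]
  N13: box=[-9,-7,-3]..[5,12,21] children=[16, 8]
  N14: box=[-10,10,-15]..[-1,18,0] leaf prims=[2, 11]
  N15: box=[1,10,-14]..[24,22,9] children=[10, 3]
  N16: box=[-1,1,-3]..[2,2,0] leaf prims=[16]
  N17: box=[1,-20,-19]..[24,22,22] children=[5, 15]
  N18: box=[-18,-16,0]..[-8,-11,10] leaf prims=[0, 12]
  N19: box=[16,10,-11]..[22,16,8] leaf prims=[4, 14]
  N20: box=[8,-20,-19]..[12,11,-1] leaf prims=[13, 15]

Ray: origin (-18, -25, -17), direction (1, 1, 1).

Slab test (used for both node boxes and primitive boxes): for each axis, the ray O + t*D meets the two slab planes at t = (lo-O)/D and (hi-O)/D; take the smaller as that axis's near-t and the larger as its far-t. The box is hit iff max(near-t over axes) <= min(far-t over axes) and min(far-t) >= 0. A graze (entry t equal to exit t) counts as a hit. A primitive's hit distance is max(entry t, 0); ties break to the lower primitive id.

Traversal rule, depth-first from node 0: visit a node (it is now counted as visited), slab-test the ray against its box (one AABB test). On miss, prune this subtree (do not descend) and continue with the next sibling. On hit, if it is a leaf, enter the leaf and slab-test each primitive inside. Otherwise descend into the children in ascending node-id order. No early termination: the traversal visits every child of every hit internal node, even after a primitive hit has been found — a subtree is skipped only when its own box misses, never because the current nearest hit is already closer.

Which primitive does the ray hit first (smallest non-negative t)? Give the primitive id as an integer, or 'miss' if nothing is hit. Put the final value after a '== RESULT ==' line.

Trace the traversal:
N0 x:[0,42] y:[5,47] z:[-2,39] -> hit [5,39], descend [2, 17]
  N2 x:[0,23] y:[7,43] z:[-2,38] -> hit [7,23], descend [4, 11]
    N4 x:[0,17] y:[7,43] z:[-2,17] -> hit [7,17], descend [12, 14]
      N12 x:[0,12] y:[7,34] z:[-2,5] -> miss, prune
      N14 x:[8,17] y:[35,43] z:[2,17] -> miss, prune
    N11 x:[0,23] y:[9,37] z:[14,38] -> hit [14,23], descend [13, 18]
      N13 x:[9,23] y:[18,37] z:[14,38] -> hit [18,23], descend [8, 16]
        N8 x:[9,23] y:[18,37] z:[31,38] -> miss, prune
        N16 x:[17,20] y:[26,27] z:[14,17] -> miss, prune
      N18 x:[0,10] y:[9,14] z:[17,27] -> miss, prune
  N17 x:[19,42] y:[5,47] z:[-2,39] -> hit [19,39], descend [5, 15]
    N5 x:[26,33] y:[5,36] z:[-2,39] -> hit [26,33], descend [1, 20]
      N1 x:[27,33] y:[15,35] z:[27,39] -> hit [27,33], descend [6, 9]
        N6 x:[27,32] y:[24,35] z:[27,39] -> hit [27,32] leaf, test {P3(miss), P17@t=29}
        N9 x:[32,33] y:[15,18] z:[30,32] -> miss, prune
      N20 x:[26,30] y:[5,36] z:[-2,16] -> miss, prune
    N15 x:[19,42] y:[35,47] z:[3,26] -> miss, prune

order=[0, 2, 4, 12, 14, 11, 13, 8, 16, 18, 17, 5, 1, 6, 9, 20, 15]  |boxes|=17  |leaves|=1  hit=P17

== RESULT ==
17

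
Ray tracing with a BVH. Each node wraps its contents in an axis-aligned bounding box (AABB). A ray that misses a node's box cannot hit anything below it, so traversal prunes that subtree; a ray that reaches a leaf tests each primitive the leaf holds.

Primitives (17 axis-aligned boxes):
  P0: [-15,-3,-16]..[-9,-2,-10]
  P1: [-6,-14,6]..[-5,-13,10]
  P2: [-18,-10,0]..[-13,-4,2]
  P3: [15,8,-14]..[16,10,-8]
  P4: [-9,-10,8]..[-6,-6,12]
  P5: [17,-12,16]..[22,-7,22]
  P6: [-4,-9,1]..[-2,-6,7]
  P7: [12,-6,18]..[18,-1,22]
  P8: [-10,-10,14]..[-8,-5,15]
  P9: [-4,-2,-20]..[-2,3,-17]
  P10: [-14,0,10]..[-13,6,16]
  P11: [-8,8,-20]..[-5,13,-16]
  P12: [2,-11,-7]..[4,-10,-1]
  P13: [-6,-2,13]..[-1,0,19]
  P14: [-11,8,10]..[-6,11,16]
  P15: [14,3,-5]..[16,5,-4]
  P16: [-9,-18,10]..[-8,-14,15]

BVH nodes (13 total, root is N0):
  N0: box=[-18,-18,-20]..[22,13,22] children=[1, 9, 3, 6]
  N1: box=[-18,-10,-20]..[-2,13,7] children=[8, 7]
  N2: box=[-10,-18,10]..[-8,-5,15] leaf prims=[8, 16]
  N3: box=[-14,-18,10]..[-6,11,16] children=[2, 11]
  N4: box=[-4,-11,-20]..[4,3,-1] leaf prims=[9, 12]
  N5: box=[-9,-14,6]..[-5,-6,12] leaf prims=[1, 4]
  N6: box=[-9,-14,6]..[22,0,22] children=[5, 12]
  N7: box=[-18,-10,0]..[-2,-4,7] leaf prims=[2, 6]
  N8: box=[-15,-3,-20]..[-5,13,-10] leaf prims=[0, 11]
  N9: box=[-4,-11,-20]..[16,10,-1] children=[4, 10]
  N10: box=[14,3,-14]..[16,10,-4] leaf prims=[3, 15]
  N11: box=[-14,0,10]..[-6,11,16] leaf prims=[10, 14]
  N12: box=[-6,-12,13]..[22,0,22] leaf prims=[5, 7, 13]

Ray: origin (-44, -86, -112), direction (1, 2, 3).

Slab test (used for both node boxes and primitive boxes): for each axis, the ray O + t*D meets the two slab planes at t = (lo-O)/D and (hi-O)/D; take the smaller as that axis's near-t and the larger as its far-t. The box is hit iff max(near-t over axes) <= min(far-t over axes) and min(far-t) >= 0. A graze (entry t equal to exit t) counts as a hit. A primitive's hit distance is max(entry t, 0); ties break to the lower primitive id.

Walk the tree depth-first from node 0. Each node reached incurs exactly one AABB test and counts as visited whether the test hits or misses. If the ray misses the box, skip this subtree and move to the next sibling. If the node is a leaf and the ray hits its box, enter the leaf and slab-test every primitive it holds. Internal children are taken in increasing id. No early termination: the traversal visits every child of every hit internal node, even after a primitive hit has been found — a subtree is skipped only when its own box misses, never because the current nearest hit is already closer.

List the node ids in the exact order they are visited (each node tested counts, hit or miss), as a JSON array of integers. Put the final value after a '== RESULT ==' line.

Walk:
N0 x:[26,66] y:[34,99/2] z:[92/3,134/3] -> hit [34,134/3], descend [1, 3, 6, 9]
  N1 x:[26,42] y:[38,99/2] z:[92/3,119/3] -> hit [38,119/3], descend [7, 8]
    N7 x:[26,42] y:[38,41] z:[112/3,119/3] -> hit [38,119/3] leaf, test {P2(miss), P6(miss)}
    N8 x:[29,39] y:[83/2,99/2] z:[92/3,34] -> miss, prune
  N3 x:[30,38] y:[34,97/2] z:[122/3,128/3] -> miss, prune
  N6 x:[35,66] y:[36,43] z:[118/3,134/3] -> hit [118/3,43], descend [5, 12]
    N5 x:[35,39] y:[36,40] z:[118/3,124/3] -> miss, prune
    N12 x:[38,66] y:[37,43] z:[125/3,134/3] -> hit [125/3,43] leaf, test {P5(miss), P7(miss), P13@t=42}
  N9 x:[40,60] y:[75/2,48] z:[92/3,37] -> miss, prune

order=[0, 1, 7, 8, 3, 6, 5, 12, 9]  |boxes|=9  |leaves|=2  hit=P13

== RESULT ==
[0, 1, 7, 8, 3, 6, 5, 12, 9]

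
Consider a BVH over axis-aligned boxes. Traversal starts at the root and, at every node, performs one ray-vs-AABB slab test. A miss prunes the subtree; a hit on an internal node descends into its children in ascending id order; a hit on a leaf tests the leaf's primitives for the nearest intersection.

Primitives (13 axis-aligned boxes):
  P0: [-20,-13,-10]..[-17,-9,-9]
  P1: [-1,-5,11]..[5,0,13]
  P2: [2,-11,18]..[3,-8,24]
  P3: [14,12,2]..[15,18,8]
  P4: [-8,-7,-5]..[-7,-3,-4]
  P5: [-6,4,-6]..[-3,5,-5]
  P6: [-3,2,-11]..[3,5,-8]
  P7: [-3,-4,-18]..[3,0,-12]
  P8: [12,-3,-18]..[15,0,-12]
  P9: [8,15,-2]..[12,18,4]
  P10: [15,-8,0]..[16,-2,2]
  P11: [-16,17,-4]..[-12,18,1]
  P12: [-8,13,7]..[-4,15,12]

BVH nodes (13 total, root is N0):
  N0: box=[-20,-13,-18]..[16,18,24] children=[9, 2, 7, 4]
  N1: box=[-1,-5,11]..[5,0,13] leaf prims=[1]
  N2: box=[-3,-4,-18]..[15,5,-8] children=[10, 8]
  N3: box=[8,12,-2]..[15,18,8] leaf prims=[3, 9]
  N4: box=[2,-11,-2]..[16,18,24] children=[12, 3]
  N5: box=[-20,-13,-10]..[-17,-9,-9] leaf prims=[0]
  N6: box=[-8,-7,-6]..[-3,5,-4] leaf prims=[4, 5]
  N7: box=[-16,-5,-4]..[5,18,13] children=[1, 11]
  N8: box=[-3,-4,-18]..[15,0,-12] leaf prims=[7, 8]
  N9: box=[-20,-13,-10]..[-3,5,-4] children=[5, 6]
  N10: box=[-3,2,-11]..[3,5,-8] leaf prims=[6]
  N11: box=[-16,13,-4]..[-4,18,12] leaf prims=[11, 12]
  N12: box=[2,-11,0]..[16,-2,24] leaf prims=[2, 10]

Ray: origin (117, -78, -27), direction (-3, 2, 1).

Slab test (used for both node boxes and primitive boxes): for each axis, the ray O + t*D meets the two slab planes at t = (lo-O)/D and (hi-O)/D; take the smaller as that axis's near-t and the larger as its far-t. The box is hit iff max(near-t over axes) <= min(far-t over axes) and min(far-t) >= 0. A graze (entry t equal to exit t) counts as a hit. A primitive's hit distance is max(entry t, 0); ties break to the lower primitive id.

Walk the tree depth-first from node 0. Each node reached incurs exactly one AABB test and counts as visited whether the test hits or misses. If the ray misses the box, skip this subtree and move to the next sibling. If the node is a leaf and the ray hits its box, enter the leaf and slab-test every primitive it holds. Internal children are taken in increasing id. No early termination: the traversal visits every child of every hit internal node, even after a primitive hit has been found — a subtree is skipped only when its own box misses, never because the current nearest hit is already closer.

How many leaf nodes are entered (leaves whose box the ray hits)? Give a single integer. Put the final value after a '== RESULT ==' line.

Trace the traversal:
N0 x:[101/3,137/3] y:[65/2,48] z:[9,51] -> hit [101/3,137/3], descend [2, 4, 7, 9]
  N2 x:[34,40] y:[37,83/2] z:[9,19] -> miss, prune
  N4 x:[101/3,115/3] y:[67/2,48] z:[25,51] -> hit [101/3,115/3], descend [3, 12]
    N3 x:[34,109/3] y:[45,48] z:[25,35] -> miss, prune
    N12 x:[101/3,115/3] y:[67/2,38] z:[27,51] -> hit [101/3,38] leaf, test {P2(miss), P10(miss)}
  N7 x:[112/3,133/3] y:[73/2,48] z:[23,40] -> hit [112/3,40], descend [1, 11]
    N1 x:[112/3,118/3] y:[73/2,39] z:[38,40] -> hit [38,39] leaf, test {P1@t=38}
    N11 x:[121/3,133/3] y:[91/2,48] z:[23,39] -> miss, prune
  N9 x:[40,137/3] y:[65/2,83/2] z:[17,23] -> miss, prune

order=[0, 2, 4, 3, 12, 7, 1, 11, 9]  |boxes|=9  |leaves|=2  hit=P1

== RESULT ==
2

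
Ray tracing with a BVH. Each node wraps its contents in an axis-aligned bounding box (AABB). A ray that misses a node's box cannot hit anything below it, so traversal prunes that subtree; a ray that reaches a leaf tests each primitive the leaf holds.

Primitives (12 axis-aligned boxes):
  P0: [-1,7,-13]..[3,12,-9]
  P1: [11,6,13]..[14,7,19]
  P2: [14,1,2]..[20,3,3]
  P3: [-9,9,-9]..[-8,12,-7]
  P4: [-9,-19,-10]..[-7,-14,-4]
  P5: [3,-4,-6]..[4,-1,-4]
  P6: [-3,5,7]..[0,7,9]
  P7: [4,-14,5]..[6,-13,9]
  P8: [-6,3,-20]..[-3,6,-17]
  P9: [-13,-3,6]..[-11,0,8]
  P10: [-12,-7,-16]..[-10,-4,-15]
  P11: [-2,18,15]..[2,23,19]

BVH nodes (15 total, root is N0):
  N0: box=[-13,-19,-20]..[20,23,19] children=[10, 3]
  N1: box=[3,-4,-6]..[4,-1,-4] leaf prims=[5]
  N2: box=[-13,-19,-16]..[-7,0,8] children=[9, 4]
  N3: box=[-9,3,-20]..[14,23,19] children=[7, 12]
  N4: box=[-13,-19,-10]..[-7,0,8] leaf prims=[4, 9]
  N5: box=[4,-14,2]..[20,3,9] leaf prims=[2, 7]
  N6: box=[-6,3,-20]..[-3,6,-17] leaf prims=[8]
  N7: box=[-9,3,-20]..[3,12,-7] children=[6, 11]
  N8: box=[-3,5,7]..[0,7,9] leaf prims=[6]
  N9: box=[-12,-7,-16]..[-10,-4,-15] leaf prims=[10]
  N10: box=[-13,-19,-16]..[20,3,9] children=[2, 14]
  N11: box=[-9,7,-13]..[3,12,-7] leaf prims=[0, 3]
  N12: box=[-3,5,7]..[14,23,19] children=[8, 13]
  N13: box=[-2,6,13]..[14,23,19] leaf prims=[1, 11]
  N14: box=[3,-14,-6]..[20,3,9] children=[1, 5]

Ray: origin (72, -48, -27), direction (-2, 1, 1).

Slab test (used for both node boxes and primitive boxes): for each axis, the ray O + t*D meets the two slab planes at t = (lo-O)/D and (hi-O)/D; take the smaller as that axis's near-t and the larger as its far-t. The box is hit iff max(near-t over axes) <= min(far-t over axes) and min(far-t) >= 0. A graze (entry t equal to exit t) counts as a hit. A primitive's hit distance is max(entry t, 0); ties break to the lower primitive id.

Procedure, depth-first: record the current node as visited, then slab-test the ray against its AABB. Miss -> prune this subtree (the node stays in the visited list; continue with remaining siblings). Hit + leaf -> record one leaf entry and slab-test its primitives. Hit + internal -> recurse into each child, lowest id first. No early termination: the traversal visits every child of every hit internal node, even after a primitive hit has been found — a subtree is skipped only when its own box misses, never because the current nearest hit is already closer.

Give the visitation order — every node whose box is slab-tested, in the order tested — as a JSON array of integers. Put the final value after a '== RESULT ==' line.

Trace the traversal:
N0 x:[26,85/2] y:[29,71] z:[7,46] -> hit [29,85/2], descend [3, 10]
  N3 x:[29,81/2] y:[51,71] z:[7,46] -> miss, prune
  N10 x:[26,85/2] y:[29,51] z:[11,36] -> hit [29,36], descend [2, 14]
    N2 x:[79/2,85/2] y:[29,48] z:[11,35] -> miss, prune
    N14 x:[26,69/2] y:[34,51] z:[21,36] -> hit [34,69/2], descend [1, 5]
      N1 x:[34,69/2] y:[44,47] z:[21,23] -> miss, prune
      N5 x:[26,34] y:[34,51] z:[29,36] -> hit [34,34] leaf, test {P2(miss), P7@t=34}

7 AABB tests over nodes [0, 3, 10, 2, 14, 1, 5]; 1 leaf entered; closest P7.

== RESULT ==
[0, 3, 10, 2, 14, 1, 5]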